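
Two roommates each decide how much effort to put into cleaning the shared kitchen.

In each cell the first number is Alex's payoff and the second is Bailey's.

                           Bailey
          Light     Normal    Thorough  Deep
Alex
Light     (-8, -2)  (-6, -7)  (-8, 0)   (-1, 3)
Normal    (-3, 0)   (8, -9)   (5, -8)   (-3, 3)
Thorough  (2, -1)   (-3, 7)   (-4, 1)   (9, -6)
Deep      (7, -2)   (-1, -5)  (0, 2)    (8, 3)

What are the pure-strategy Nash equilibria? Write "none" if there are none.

For each player, find the best response to each opponent profile; mutual best responses are the pure NE.
Alex against Light: payoffs -8, -3, 2, 7 → best response Deep.
Alex against Normal: payoffs -6, 8, -3, -1 → best response Normal.
Alex against Thorough: payoffs -8, 5, -4, 0 → best response Normal.
Alex against Deep: payoffs -1, -3, 9, 8 → best response Thorough.
Bailey against Light: payoffs -2, -7, 0, 3 → best response Deep.
Bailey against Normal: payoffs 0, -9, -8, 3 → best response Deep.
Bailey against Thorough: payoffs -1, 7, 1, -6 → best response Normal.
Bailey against Deep: payoffs -2, -5, 2, 3 → best response Deep.
No profile is a mutual best response for all players.

none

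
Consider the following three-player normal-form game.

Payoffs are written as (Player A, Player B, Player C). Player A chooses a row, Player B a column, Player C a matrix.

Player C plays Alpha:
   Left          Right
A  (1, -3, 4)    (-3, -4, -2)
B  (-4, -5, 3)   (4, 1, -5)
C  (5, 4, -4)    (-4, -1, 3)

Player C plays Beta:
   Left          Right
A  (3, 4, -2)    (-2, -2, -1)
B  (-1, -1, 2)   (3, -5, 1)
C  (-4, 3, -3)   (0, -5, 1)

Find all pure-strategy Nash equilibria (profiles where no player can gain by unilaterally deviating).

Player A against (Left, Alpha): payoffs 1, -4, 5 → best response C.
Player A against (Left, Beta): payoffs 3, -1, -4 → best response A.
Player A against (Right, Alpha): payoffs -3, 4, -4 → best response B.
Player A against (Right, Beta): payoffs -2, 3, 0 → best response B.
Player B against (A, Alpha): payoffs -3, -4 → best response Left.
Player B against (A, Beta): payoffs 4, -2 → best response Left.
Player B against (B, Alpha): payoffs -5, 1 → best response Right.
Player B against (B, Beta): payoffs -1, -5 → best response Left.
Player B against (C, Alpha): payoffs 4, -1 → best response Left.
Player B against (C, Beta): payoffs 3, -5 → best response Left.
Player C against (A, Left): payoffs 4, -2 → best response Alpha.
Player C against (A, Right): payoffs -2, -1 → best response Beta.
Player C against (B, Left): payoffs 3, 2 → best response Alpha.
Player C against (B, Right): payoffs -5, 1 → best response Beta.
Player C against (C, Left): payoffs -4, -3 → best response Beta.
Player C against (C, Right): payoffs 3, 1 → best response Alpha.
No profile is a mutual best response for all players.

none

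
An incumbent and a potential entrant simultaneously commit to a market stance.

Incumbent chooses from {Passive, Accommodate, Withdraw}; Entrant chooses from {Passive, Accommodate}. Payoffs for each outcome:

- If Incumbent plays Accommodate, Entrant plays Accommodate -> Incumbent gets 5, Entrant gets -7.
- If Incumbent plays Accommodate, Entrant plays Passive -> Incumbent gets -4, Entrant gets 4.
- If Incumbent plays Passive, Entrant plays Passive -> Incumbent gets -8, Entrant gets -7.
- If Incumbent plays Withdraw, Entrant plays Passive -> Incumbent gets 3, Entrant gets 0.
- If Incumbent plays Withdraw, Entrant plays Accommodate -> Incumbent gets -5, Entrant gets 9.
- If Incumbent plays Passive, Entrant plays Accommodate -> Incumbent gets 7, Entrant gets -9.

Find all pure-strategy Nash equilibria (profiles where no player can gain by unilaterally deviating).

Incumbent against Passive: payoffs -8, -4, 3 → best response Withdraw.
Incumbent against Accommodate: payoffs 7, 5, -5 → best response Passive.
Entrant against Passive: payoffs -7, -9 → best response Passive.
Entrant against Accommodate: payoffs 4, -7 → best response Passive.
Entrant against Withdraw: payoffs 0, 9 → best response Accommodate.
No profile is a mutual best response for all players.

none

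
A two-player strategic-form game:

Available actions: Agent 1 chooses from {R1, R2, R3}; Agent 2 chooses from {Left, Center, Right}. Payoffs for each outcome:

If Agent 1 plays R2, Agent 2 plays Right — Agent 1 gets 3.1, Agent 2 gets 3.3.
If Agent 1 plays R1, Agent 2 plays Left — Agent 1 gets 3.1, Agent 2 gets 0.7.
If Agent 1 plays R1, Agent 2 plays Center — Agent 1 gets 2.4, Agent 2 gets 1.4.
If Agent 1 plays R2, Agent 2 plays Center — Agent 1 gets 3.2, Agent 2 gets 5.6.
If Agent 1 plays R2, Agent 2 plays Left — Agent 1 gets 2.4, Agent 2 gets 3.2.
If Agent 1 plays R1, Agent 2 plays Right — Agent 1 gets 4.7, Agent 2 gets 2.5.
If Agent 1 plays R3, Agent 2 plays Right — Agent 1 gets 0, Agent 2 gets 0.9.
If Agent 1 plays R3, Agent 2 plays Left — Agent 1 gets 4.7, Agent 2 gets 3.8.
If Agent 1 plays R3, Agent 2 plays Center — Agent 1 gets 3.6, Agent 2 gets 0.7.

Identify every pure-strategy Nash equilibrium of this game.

Agent 1 against Left: payoffs 3.1, 2.4, 4.7 → best response R3.
Agent 1 against Center: payoffs 2.4, 3.2, 3.6 → best response R3.
Agent 1 against Right: payoffs 4.7, 3.1, 0 → best response R1.
Agent 2 against R1: payoffs 0.7, 1.4, 2.5 → best response Right.
Agent 2 against R2: payoffs 3.2, 5.6, 3.3 → best response Center.
Agent 2 against R3: payoffs 3.8, 0.7, 0.9 → best response Left.
Mutual best responses: (R1, Right); (R3, Left).

(R1, Right) and (R3, Left)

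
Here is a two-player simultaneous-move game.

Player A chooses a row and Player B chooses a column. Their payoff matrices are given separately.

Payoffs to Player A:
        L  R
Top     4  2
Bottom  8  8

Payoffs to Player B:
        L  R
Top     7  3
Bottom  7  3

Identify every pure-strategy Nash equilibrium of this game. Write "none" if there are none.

Pure NE: (Bottom, L)

Player A against L: payoffs 4, 8 → best response Bottom.
Player A against R: payoffs 2, 8 → best response Bottom.
Player B against Top: payoffs 7, 3 → best response L.
Player B against Bottom: payoffs 7, 3 → best response L.
Mutual best responses: (Bottom, L).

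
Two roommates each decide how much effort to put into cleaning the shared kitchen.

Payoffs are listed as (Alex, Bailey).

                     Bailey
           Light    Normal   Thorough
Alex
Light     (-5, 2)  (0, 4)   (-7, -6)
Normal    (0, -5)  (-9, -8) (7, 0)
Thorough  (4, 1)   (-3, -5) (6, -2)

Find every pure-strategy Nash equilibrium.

Alex against Light: payoffs -5, 0, 4 → best response Thorough.
Alex against Normal: payoffs 0, -9, -3 → best response Light.
Alex against Thorough: payoffs -7, 7, 6 → best response Normal.
Bailey against Light: payoffs 2, 4, -6 → best response Normal.
Bailey against Normal: payoffs -5, -8, 0 → best response Thorough.
Bailey against Thorough: payoffs 1, -5, -2 → best response Light.
Mutual best responses: (Light, Normal); (Normal, Thorough); (Thorough, Light).

The pure Nash equilibria are (Light, Normal), (Normal, Thorough), (Thorough, Light).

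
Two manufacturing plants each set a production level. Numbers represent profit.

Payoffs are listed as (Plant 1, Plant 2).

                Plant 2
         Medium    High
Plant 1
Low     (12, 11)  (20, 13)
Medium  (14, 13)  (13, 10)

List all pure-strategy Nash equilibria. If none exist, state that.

The pure Nash equilibria are (Low, High); (Medium, Medium).

For each player, find the best response to each opponent profile; mutual best responses are the pure NE.
Plant 1 against Medium: payoffs 12, 14 → best response Medium.
Plant 1 against High: payoffs 20, 13 → best response Low.
Plant 2 against Low: payoffs 11, 13 → best response High.
Plant 2 against Medium: payoffs 13, 10 → best response Medium.
Mutual best responses: (Low, High); (Medium, Medium).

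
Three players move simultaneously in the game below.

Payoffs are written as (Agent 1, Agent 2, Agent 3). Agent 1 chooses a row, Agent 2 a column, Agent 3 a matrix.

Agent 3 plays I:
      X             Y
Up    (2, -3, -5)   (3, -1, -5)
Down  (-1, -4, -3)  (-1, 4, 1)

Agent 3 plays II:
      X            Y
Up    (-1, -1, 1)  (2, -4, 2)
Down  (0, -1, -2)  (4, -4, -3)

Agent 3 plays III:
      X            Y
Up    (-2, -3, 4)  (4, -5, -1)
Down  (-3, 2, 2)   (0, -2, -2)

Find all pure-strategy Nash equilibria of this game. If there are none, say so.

Check each profile: it is a Nash equilibrium iff no player can strictly gain by switching unilaterally.
(Up, X, I): Agent 2 can switch to Y (-3 → -1). Not NE.
(Up, X, II): Agent 1 can switch to Down (-1 → 0). Not NE.
(Up, X, III): Agent 1 gets -2, best alternative -3; Agent 2 gets -3, best alternative -5; Agent 3 gets 4, best alternative 1. No profitable deviation — NE.
(Up, Y, I): Agent 3 can switch to II (-5 → 2). Not NE.
(Up, Y, II): Agent 1 can switch to Down (2 → 4). Not NE.
(Up, Y, III): Agent 2 can switch to X (-5 → -3). Not NE.
(Down, X, I): Agent 1 can switch to Up (-1 → 2). Not NE.
(The remaining 5 profiles each have a profitable deviation by the same check.)

The unique pure-strategy Nash equilibrium is (Up, X, III).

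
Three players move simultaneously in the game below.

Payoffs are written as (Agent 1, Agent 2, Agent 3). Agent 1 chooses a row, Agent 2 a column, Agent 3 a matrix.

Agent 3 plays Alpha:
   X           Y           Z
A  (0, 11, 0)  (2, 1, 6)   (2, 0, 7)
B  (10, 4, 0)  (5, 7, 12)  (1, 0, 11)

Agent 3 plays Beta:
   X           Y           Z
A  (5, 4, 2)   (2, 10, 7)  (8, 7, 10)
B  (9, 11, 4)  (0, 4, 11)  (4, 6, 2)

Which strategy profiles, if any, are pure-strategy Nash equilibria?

Check each profile: it is a Nash equilibrium iff no player can strictly gain by switching unilaterally.
(A, X, Alpha): Agent 1 can switch to B (0 → 10). Not NE.
(A, X, Beta): Agent 1 can switch to B (5 → 9). Not NE.
(A, Y, Alpha): Agent 1 can switch to B (2 → 5). Not NE.
(A, Y, Beta): Agent 1 gets 2, best alternative 0; Agent 2 gets 10, best alternative 7; Agent 3 gets 7, best alternative 6. No profitable deviation — NE.
(A, Z, Alpha): Agent 2 can switch to X (0 → 11). Not NE.
(A, Z, Beta): Agent 2 can switch to Y (7 → 10). Not NE.
(B, X, Alpha): Agent 2 can switch to Y (4 → 7). Not NE.
(B, X, Beta): Agent 1 gets 9, best alternative 5; Agent 2 gets 11, best alternative 6; Agent 3 gets 4, best alternative 0. No profitable deviation — NE.
(B, Y, Alpha): Agent 1 gets 5, best alternative 2; Agent 2 gets 7, best alternative 4; Agent 3 gets 12, best alternative 11. No profitable deviation — NE.
(B, Y, Beta): Agent 1 can switch to A (0 → 2). Not NE.
(B, Z, Alpha): Agent 1 can switch to A (1 → 2). Not NE.
(The remaining 1 profile has a profitable deviation by the same check.)

The pure Nash equilibria are (A, Y, Beta); (B, X, Beta); (B, Y, Alpha).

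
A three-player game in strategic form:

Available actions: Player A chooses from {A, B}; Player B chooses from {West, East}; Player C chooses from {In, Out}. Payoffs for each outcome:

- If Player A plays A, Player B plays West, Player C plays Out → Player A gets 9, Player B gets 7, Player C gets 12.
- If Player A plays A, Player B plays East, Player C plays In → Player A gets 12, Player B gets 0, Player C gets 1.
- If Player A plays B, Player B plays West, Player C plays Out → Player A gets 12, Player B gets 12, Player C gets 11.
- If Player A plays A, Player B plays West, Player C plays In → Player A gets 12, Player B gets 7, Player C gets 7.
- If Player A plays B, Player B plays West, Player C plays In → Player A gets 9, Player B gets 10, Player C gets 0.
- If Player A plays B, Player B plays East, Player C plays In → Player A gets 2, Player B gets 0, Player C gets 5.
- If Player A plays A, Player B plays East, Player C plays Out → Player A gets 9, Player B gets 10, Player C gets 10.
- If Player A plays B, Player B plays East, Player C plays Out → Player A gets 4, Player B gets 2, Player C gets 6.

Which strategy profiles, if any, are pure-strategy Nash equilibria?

(A, East, Out), (B, West, Out)

(A, West, In): Player C can switch to Out (7 → 12). Not NE.
(A, West, Out): Player A can switch to B (9 → 12). Not NE.
(A, East, In): Player B can switch to West (0 → 7). Not NE.
(A, East, Out): Player A gets 9, best alternative 4; Player B gets 10, best alternative 7; Player C gets 10, best alternative 1. No profitable deviation — NE.
(B, West, In): Player A can switch to A (9 → 12). Not NE.
(B, West, Out): Player A gets 12, best alternative 9; Player B gets 12, best alternative 2; Player C gets 11, best alternative 0. No profitable deviation — NE.
(B, East, In): Player A can switch to A (2 → 12). Not NE.
(B, East, Out): Player A can switch to A (4 → 9). Not NE.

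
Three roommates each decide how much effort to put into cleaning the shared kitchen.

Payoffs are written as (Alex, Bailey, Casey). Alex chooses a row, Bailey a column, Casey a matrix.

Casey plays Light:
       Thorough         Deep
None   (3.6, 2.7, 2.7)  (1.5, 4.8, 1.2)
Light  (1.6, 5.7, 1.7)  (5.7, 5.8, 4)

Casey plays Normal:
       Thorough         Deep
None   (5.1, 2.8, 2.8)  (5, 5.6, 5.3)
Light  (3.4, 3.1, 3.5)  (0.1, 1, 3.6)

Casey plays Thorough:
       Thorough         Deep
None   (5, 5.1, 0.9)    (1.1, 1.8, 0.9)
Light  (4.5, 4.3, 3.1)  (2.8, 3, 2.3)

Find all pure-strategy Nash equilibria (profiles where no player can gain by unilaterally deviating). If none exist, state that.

(None, Deep, Normal), (Light, Deep, Light)

For each player, find the best response to each opponent profile; mutual best responses are the pure NE.
Alex against (Thorough, Light): payoffs 3.6, 1.6 → best response None.
Alex against (Thorough, Normal): payoffs 5.1, 3.4 → best response None.
Alex against (Thorough, Thorough): payoffs 5, 4.5 → best response None.
Alex against (Deep, Light): payoffs 1.5, 5.7 → best response Light.
Alex against (Deep, Normal): payoffs 5, 0.1 → best response None.
Alex against (Deep, Thorough): payoffs 1.1, 2.8 → best response Light.
Bailey against (None, Light): payoffs 2.7, 4.8 → best response Deep.
Bailey against (None, Normal): payoffs 2.8, 5.6 → best response Deep.
Bailey against (None, Thorough): payoffs 5.1, 1.8 → best response Thorough.
Bailey against (Light, Light): payoffs 5.7, 5.8 → best response Deep.
Bailey against (Light, Normal): payoffs 3.1, 1 → best response Thorough.
Bailey against (Light, Thorough): payoffs 4.3, 3 → best response Thorough.
Casey against (None, Thorough): payoffs 2.7, 2.8, 0.9 → best response Normal.
Casey against (None, Deep): payoffs 1.2, 5.3, 0.9 → best response Normal.
Casey against (Light, Thorough): payoffs 1.7, 3.5, 3.1 → best response Normal.
Casey against (Light, Deep): payoffs 4, 3.6, 2.3 → best response Light.
Mutual best responses: (None, Deep, Normal); (Light, Deep, Light).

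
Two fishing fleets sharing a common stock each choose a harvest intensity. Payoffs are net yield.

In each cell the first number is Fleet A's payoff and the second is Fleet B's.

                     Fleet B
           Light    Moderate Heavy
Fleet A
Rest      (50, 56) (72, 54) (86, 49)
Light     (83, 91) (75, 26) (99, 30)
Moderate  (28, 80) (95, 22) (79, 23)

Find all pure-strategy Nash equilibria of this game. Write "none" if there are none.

Pure NE: (Light, Light)

Mark each player's best response to every combination of opponents' strategies; a profile where every player is best-responding is a pure Nash equilibrium.
Fleet A against Light: payoffs 50, 83, 28 → best response Light.
Fleet A against Moderate: payoffs 72, 75, 95 → best response Moderate.
Fleet A against Heavy: payoffs 86, 99, 79 → best response Light.
Fleet B against Rest: payoffs 56, 54, 49 → best response Light.
Fleet B against Light: payoffs 91, 26, 30 → best response Light.
Fleet B against Moderate: payoffs 80, 22, 23 → best response Light.
Mutual best responses: (Light, Light).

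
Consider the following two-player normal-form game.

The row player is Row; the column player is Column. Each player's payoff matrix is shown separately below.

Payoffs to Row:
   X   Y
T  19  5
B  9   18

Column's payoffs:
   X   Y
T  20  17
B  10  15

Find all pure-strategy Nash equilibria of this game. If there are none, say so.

Row against X: payoffs 19, 9 → best response T.
Row against Y: payoffs 5, 18 → best response B.
Column against T: payoffs 20, 17 → best response X.
Column against B: payoffs 10, 15 → best response Y.
Mutual best responses: (T, X); (B, Y).

(T, X), (B, Y)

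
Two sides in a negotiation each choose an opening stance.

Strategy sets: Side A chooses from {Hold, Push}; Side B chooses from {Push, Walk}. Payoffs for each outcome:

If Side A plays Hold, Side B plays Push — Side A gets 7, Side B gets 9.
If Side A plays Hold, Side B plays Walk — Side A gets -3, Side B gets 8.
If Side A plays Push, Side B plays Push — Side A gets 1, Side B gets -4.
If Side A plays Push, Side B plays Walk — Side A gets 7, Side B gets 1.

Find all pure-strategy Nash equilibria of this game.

The pure Nash equilibria are (Hold, Push) and (Push, Walk).

Side A against Push: payoffs 7, 1 → best response Hold.
Side A against Walk: payoffs -3, 7 → best response Push.
Side B against Hold: payoffs 9, 8 → best response Push.
Side B against Push: payoffs -4, 1 → best response Walk.
Mutual best responses: (Hold, Push); (Push, Walk).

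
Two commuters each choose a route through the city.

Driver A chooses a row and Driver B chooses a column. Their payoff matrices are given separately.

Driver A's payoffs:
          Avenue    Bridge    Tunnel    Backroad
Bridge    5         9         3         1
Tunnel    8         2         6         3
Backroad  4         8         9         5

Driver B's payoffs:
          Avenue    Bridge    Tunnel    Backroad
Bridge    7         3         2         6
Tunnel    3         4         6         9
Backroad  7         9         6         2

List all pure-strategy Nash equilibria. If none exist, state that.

There is no pure-strategy Nash equilibrium.

Driver A against Avenue: payoffs 5, 8, 4 → best response Tunnel.
Driver A against Bridge: payoffs 9, 2, 8 → best response Bridge.
Driver A against Tunnel: payoffs 3, 6, 9 → best response Backroad.
Driver A against Backroad: payoffs 1, 3, 5 → best response Backroad.
Driver B against Bridge: payoffs 7, 3, 2, 6 → best response Avenue.
Driver B against Tunnel: payoffs 3, 4, 6, 9 → best response Backroad.
Driver B against Backroad: payoffs 7, 9, 6, 2 → best response Bridge.
No profile is a mutual best response for all players.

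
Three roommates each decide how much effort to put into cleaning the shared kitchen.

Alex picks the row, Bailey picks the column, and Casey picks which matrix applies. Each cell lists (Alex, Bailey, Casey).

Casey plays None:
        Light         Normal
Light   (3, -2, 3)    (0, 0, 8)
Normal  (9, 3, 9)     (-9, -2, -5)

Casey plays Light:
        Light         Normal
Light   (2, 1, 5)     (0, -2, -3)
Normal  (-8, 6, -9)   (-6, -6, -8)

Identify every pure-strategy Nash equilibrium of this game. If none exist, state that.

Check each profile: it is a Nash equilibrium iff no player can strictly gain by switching unilaterally.
(Light, Light, None): Alex can switch to Normal (3 → 9). Not NE.
(Light, Light, Light): Alex gets 2, best alternative -8; Bailey gets 1, best alternative -2; Casey gets 5, best alternative 3. No profitable deviation — NE.
(Light, Normal, None): Alex gets 0, best alternative -9; Bailey gets 0, best alternative -2; Casey gets 8, best alternative -3. No profitable deviation — NE.
(Light, Normal, Light): Bailey can switch to Light (-2 → 1). Not NE.
(Normal, Light, None): Alex gets 9, best alternative 3; Bailey gets 3, best alternative -2; Casey gets 9, best alternative -9. No profitable deviation — NE.
(Normal, Light, Light): Alex can switch to Light (-8 → 2). Not NE.
(Normal, Normal, None): Alex can switch to Light (-9 → 0). Not NE.
(Normal, Normal, Light): Alex can switch to Light (-6 → 0). Not NE.

The pure Nash equilibria are (Light, Light, Light); (Light, Normal, None); (Normal, Light, None).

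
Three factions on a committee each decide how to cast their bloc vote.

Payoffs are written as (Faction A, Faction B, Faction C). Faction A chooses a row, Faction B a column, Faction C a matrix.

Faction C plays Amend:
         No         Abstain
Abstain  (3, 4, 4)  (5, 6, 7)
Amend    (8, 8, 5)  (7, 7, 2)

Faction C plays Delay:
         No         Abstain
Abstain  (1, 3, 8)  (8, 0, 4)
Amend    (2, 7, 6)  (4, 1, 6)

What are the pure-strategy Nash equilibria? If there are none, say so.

The unique pure-strategy Nash equilibrium is (Amend, No, Delay).

(Abstain, No, Amend): Faction A can switch to Amend (3 → 8). Not NE.
(Abstain, No, Delay): Faction A can switch to Amend (1 → 2). Not NE.
(Abstain, Abstain, Amend): Faction A can switch to Amend (5 → 7). Not NE.
(Abstain, Abstain, Delay): Faction B can switch to No (0 → 3). Not NE.
(Amend, No, Amend): Faction C can switch to Delay (5 → 6). Not NE.
(Amend, No, Delay): Faction A gets 2, best alternative 1; Faction B gets 7, best alternative 1; Faction C gets 6, best alternative 5. No profitable deviation — NE.
(Amend, Abstain, Amend): Faction B can switch to No (7 → 8). Not NE.
(Amend, Abstain, Delay): Faction A can switch to Abstain (4 → 8). Not NE.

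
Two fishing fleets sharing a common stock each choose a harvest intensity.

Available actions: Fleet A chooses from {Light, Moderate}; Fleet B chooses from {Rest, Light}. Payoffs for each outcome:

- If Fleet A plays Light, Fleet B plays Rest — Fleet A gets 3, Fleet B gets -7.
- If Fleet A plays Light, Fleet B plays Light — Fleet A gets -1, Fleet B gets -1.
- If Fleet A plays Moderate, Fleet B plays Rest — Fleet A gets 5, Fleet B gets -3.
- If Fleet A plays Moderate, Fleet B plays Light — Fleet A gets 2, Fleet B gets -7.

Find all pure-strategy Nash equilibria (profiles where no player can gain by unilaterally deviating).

Fleet A against Rest: payoffs 3, 5 → best response Moderate.
Fleet A against Light: payoffs -1, 2 → best response Moderate.
Fleet B against Light: payoffs -7, -1 → best response Light.
Fleet B against Moderate: payoffs -3, -7 → best response Rest.
Mutual best responses: (Moderate, Rest).

The unique pure-strategy Nash equilibrium is (Moderate, Rest).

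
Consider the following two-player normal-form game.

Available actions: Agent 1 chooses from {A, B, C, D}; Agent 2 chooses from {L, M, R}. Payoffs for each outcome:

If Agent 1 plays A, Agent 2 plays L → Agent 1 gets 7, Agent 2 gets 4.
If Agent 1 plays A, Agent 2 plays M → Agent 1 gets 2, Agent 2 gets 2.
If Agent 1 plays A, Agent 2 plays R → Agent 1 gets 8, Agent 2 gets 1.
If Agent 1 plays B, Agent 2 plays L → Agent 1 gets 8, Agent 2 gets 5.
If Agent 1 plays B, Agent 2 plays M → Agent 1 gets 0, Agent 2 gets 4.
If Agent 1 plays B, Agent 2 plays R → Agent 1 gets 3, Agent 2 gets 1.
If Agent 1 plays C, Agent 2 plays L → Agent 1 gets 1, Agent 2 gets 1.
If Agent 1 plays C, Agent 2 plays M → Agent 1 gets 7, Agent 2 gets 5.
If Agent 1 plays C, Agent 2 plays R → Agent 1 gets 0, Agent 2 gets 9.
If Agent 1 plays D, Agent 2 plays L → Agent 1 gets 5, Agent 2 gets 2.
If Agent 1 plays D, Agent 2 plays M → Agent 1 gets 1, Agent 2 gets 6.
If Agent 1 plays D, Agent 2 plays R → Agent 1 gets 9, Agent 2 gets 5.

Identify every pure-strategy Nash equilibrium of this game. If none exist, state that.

(A, L): Agent 1 can switch to B (7 → 8). Not NE.
(A, M): Agent 1 can switch to C (2 → 7). Not NE.
(A, R): Agent 1 can switch to D (8 → 9). Not NE.
(B, L): Agent 1 gets 8, best alternative 7; Agent 2 gets 5, best alternative 4. No profitable deviation — NE.
(B, M): Agent 1 can switch to A (0 → 2). Not NE.
(B, R): Agent 1 can switch to A (3 → 8). Not NE.
(C, L): Agent 1 can switch to A (1 → 7). Not NE.
(The remaining 5 profiles each have a profitable deviation by the same check.)

The unique pure-strategy Nash equilibrium is (B, L).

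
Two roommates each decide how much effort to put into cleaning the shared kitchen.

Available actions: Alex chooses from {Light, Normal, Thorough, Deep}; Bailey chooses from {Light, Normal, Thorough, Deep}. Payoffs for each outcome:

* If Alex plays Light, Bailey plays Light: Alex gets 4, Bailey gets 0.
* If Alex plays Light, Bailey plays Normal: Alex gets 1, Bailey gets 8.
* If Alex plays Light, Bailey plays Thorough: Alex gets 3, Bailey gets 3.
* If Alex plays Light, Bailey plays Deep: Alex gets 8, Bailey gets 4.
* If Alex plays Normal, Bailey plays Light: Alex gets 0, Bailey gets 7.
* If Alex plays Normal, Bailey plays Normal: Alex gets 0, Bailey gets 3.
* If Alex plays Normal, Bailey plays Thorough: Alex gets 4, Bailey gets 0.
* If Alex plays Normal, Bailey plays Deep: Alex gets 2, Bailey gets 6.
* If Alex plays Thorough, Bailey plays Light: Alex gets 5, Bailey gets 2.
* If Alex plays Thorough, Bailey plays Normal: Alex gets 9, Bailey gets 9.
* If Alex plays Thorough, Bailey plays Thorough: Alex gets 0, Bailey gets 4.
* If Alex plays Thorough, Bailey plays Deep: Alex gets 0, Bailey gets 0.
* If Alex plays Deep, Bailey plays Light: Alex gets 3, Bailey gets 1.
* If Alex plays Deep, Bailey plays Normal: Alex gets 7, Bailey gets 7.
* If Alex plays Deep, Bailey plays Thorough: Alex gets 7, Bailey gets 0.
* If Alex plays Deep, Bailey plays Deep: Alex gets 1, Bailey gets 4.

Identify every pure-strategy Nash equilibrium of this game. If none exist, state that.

(Light, Light): Alex can switch to Thorough (4 → 5). Not NE.
(Light, Normal): Alex can switch to Thorough (1 → 9). Not NE.
(Light, Thorough): Alex can switch to Normal (3 → 4). Not NE.
(Light, Deep): Bailey can switch to Normal (4 → 8). Not NE.
(Normal, Light): Alex can switch to Light (0 → 4). Not NE.
(Normal, Normal): Alex can switch to Light (0 → 1). Not NE.
(Normal, Thorough): Alex can switch to Deep (4 → 7). Not NE.
(Normal, Deep): Alex can switch to Light (2 → 8). Not NE.
(Thorough, Light): Bailey can switch to Normal (2 → 9). Not NE.
(Thorough, Normal): Alex gets 9, best alternative 7; Bailey gets 9, best alternative 4. No profitable deviation — NE.
(Thorough, Thorough): Alex can switch to Light (0 → 3). Not NE.
(The remaining 5 profiles each have a profitable deviation by the same check.)

Pure NE: (Thorough, Normal)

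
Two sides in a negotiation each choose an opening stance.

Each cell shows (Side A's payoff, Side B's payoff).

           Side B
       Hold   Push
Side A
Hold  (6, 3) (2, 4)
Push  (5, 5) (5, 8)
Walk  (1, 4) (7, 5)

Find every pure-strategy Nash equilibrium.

The unique pure-strategy Nash equilibrium is (Walk, Push).

Side A against Hold: payoffs 6, 5, 1 → best response Hold.
Side A against Push: payoffs 2, 5, 7 → best response Walk.
Side B against Hold: payoffs 3, 4 → best response Push.
Side B against Push: payoffs 5, 8 → best response Push.
Side B against Walk: payoffs 4, 5 → best response Push.
Mutual best responses: (Walk, Push).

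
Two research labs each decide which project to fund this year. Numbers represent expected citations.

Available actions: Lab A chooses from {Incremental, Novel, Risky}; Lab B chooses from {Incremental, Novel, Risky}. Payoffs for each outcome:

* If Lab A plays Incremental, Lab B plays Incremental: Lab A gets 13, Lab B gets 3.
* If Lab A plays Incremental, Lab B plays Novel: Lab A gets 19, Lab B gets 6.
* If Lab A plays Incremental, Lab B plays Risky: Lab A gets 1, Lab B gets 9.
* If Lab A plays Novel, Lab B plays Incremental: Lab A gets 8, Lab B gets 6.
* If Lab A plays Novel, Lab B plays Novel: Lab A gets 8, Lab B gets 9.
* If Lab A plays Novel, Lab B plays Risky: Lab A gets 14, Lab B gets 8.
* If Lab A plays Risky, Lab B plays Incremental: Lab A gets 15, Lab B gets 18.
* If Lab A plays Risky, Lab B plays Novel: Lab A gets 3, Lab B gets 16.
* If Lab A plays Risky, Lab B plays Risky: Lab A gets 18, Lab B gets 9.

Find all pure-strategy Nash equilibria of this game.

(Risky, Incremental)

Lab A against Incremental: payoffs 13, 8, 15 → best response Risky.
Lab A against Novel: payoffs 19, 8, 3 → best response Incremental.
Lab A against Risky: payoffs 1, 14, 18 → best response Risky.
Lab B against Incremental: payoffs 3, 6, 9 → best response Risky.
Lab B against Novel: payoffs 6, 9, 8 → best response Novel.
Lab B against Risky: payoffs 18, 16, 9 → best response Incremental.
Mutual best responses: (Risky, Incremental).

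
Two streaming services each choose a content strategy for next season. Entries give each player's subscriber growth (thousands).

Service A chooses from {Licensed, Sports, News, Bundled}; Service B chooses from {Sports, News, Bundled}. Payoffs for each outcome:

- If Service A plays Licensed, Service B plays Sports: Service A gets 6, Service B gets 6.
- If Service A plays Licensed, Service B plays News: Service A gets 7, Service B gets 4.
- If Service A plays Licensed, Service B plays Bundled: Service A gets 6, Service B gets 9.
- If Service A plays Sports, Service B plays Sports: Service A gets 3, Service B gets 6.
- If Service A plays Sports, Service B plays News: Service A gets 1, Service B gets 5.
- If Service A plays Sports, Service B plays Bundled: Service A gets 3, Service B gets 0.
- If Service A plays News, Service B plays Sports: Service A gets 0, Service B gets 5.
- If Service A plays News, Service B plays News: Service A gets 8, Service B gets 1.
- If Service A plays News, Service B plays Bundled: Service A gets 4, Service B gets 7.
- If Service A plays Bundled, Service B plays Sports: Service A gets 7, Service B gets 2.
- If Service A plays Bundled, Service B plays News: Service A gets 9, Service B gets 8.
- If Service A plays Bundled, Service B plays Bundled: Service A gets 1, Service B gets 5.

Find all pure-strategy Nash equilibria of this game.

(Licensed, Sports): Service A can switch to Bundled (6 → 7). Not NE.
(Licensed, News): Service A can switch to News (7 → 8). Not NE.
(Licensed, Bundled): Service A gets 6, best alternative 4; Service B gets 9, best alternative 6. No profitable deviation — NE.
(Sports, Sports): Service A can switch to Licensed (3 → 6). Not NE.
(Sports, News): Service A can switch to Licensed (1 → 7). Not NE.
(Sports, Bundled): Service A can switch to Licensed (3 → 6). Not NE.
(News, Sports): Service A can switch to Licensed (0 → 6). Not NE.
(News, News): Service A can switch to Bundled (8 → 9). Not NE.
(News, Bundled): Service A can switch to Licensed (4 → 6). Not NE.
(Bundled, Sports): Service B can switch to News (2 → 8). Not NE.
(Bundled, News): Service A gets 9, best alternative 8; Service B gets 8, best alternative 5. No profitable deviation — NE.
(Bundled, Bundled): Service A can switch to Licensed (1 → 6). Not NE.

(Licensed, Bundled), (Bundled, News)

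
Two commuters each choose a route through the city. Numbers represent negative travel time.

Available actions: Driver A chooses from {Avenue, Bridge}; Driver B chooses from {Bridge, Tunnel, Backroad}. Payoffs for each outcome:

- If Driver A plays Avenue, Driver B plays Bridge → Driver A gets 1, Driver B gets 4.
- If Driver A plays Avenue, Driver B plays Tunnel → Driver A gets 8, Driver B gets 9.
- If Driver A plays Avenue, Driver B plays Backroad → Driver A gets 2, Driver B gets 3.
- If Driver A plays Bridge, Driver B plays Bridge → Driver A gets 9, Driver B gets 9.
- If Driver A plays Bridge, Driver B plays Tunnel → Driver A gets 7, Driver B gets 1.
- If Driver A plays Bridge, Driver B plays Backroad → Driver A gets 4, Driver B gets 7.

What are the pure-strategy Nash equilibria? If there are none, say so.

Driver A against Bridge: payoffs 1, 9 → best response Bridge.
Driver A against Tunnel: payoffs 8, 7 → best response Avenue.
Driver A against Backroad: payoffs 2, 4 → best response Bridge.
Driver B against Avenue: payoffs 4, 9, 3 → best response Tunnel.
Driver B against Bridge: payoffs 9, 1, 7 → best response Bridge.
Mutual best responses: (Avenue, Tunnel); (Bridge, Bridge).

The pure Nash equilibria are (Avenue, Tunnel) and (Bridge, Bridge).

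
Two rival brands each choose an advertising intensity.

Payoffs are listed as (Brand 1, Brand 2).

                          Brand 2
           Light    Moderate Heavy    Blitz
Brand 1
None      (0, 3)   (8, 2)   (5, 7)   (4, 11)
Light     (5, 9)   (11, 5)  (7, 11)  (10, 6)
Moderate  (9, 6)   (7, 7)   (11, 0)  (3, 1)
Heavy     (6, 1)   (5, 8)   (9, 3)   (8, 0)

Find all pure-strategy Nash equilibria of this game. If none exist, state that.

For each player, find the best response to each opponent profile; mutual best responses are the pure NE.
Brand 1 against Light: payoffs 0, 5, 9, 6 → best response Moderate.
Brand 1 against Moderate: payoffs 8, 11, 7, 5 → best response Light.
Brand 1 against Heavy: payoffs 5, 7, 11, 9 → best response Moderate.
Brand 1 against Blitz: payoffs 4, 10, 3, 8 → best response Light.
Brand 2 against None: payoffs 3, 2, 7, 11 → best response Blitz.
Brand 2 against Light: payoffs 9, 5, 11, 6 → best response Heavy.
Brand 2 against Moderate: payoffs 6, 7, 0, 1 → best response Moderate.
Brand 2 against Heavy: payoffs 1, 8, 3, 0 → best response Moderate.
No profile is a mutual best response for all players.

none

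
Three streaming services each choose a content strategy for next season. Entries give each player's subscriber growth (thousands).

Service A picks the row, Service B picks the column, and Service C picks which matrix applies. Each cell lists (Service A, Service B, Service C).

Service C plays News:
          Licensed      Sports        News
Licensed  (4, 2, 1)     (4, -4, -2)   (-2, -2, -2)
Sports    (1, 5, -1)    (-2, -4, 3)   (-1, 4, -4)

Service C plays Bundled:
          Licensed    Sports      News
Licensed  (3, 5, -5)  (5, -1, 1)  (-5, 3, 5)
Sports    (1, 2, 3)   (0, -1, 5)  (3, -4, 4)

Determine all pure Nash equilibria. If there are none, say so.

(Licensed, Licensed, News)

(Licensed, Licensed, News): Service A gets 4, best alternative 1; Service B gets 2, best alternative -2; Service C gets 1, best alternative -5. No profitable deviation — NE.
(Licensed, Licensed, Bundled): Service C can switch to News (-5 → 1). Not NE.
(Licensed, Sports, News): Service B can switch to Licensed (-4 → 2). Not NE.
(Licensed, Sports, Bundled): Service B can switch to Licensed (-1 → 5). Not NE.
(Licensed, News, News): Service A can switch to Sports (-2 → -1). Not NE.
(Licensed, News, Bundled): Service A can switch to Sports (-5 → 3). Not NE.
(Sports, Licensed, News): Service A can switch to Licensed (1 → 4). Not NE.
(Sports, Licensed, Bundled): Service A can switch to Licensed (1 → 3). Not NE.
(Sports, Sports, News): Service A can switch to Licensed (-2 → 4). Not NE.
(Sports, Sports, Bundled): Service A can switch to Licensed (0 → 5). Not NE.
(Sports, News, News): Service B can switch to Licensed (4 → 5). Not NE.
(Sports, News, Bundled): Service B can switch to Licensed (-4 → 2). Not NE.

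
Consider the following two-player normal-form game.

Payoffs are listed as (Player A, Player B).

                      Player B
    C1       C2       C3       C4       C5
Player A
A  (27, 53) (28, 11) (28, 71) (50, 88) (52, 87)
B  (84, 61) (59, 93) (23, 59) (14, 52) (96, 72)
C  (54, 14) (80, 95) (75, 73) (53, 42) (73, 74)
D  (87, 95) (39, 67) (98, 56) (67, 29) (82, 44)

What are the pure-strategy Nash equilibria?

Player A against C1: payoffs 27, 84, 54, 87 → best response D.
Player A against C2: payoffs 28, 59, 80, 39 → best response C.
Player A against C3: payoffs 28, 23, 75, 98 → best response D.
Player A against C4: payoffs 50, 14, 53, 67 → best response D.
Player A against C5: payoffs 52, 96, 73, 82 → best response B.
Player B against A: payoffs 53, 11, 71, 88, 87 → best response C4.
Player B against B: payoffs 61, 93, 59, 52, 72 → best response C2.
Player B against C: payoffs 14, 95, 73, 42, 74 → best response C2.
Player B against D: payoffs 95, 67, 56, 29, 44 → best response C1.
Mutual best responses: (C, C2); (D, C1).

The pure Nash equilibria are (C, C2) and (D, C1).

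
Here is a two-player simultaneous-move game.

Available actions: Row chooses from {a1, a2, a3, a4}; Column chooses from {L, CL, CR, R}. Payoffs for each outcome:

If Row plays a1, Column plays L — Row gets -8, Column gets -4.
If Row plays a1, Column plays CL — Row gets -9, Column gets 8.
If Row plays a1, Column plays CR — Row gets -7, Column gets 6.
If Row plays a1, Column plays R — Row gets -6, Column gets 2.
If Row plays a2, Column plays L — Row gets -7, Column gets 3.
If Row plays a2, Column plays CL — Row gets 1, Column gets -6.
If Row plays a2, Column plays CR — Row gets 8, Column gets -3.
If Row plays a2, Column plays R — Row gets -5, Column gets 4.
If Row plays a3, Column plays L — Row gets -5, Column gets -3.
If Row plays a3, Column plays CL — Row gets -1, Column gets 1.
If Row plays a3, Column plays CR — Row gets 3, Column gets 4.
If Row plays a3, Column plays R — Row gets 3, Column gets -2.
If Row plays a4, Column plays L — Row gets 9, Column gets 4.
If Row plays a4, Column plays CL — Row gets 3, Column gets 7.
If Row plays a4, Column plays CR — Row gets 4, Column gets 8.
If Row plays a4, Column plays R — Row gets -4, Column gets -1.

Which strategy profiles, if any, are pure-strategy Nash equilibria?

For each strategy profile, look for a profitable unilateral deviation.
(a1, L): Row can switch to a2 (-8 → -7). Not NE.
(a1, CL): Row can switch to a2 (-9 → 1). Not NE.
(a1, CR): Row can switch to a2 (-7 → 8). Not NE.
(a1, R): Row can switch to a2 (-6 → -5). Not NE.
(a2, L): Row can switch to a3 (-7 → -5). Not NE.
(a2, CL): Row can switch to a4 (1 → 3). Not NE.
(a2, CR): Column can switch to L (-3 → 3). Not NE.
(a2, R): Row can switch to a3 (-5 → 3). Not NE.
(a3, L): Row can switch to a4 (-5 → 9). Not NE.
(a3, CL): Row can switch to a2 (-1 → 1). Not NE.
(a3, CR): Row can switch to a2 (3 → 8). Not NE.
(a3, R): Column can switch to CL (-2 → 1). Not NE.
(The remaining 4 profiles each have a profitable deviation by the same check.)

There is no pure-strategy Nash equilibrium.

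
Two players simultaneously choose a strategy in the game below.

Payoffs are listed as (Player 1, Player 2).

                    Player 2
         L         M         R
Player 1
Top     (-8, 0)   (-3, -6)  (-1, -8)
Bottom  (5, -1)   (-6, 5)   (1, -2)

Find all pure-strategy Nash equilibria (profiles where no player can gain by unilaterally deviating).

Player 1 against L: payoffs -8, 5 → best response Bottom.
Player 1 against M: payoffs -3, -6 → best response Top.
Player 1 against R: payoffs -1, 1 → best response Bottom.
Player 2 against Top: payoffs 0, -6, -8 → best response L.
Player 2 against Bottom: payoffs -1, 5, -2 → best response M.
No profile is a mutual best response for all players.

none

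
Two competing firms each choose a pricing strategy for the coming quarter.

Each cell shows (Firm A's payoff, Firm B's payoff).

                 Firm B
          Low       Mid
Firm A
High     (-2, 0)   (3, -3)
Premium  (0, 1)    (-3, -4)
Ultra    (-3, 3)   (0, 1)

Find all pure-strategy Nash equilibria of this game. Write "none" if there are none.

The unique pure-strategy Nash equilibrium is (Premium, Low).

Firm A against Low: payoffs -2, 0, -3 → best response Premium.
Firm A against Mid: payoffs 3, -3, 0 → best response High.
Firm B against High: payoffs 0, -3 → best response Low.
Firm B against Premium: payoffs 1, -4 → best response Low.
Firm B against Ultra: payoffs 3, 1 → best response Low.
Mutual best responses: (Premium, Low).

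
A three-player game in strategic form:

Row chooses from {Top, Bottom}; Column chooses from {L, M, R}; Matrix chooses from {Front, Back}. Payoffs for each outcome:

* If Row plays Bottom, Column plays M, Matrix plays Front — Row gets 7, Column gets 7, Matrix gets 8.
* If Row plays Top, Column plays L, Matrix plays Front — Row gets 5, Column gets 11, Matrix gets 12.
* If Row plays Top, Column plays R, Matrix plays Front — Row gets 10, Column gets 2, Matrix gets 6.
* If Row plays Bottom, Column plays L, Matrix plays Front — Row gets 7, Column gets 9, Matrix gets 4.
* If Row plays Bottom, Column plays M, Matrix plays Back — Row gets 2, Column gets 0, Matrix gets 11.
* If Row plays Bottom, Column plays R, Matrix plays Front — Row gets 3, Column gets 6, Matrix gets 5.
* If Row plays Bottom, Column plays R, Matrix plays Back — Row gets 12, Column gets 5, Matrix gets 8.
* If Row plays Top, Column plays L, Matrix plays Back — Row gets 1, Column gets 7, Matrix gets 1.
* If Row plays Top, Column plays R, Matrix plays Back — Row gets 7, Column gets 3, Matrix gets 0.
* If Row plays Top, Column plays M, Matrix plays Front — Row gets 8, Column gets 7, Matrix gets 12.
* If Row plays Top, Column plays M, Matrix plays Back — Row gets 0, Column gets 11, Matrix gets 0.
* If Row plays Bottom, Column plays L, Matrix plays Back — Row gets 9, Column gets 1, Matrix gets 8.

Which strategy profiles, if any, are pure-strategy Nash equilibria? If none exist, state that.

The unique pure-strategy Nash equilibrium is (Bottom, R, Back).

For each player, find the best response to each opponent profile; mutual best responses are the pure NE.
Row against (L, Front): payoffs 5, 7 → best response Bottom.
Row against (L, Back): payoffs 1, 9 → best response Bottom.
Row against (M, Front): payoffs 8, 7 → best response Top.
Row against (M, Back): payoffs 0, 2 → best response Bottom.
Row against (R, Front): payoffs 10, 3 → best response Top.
Row against (R, Back): payoffs 7, 12 → best response Bottom.
Column against (Top, Front): payoffs 11, 7, 2 → best response L.
Column against (Top, Back): payoffs 7, 11, 3 → best response M.
Column against (Bottom, Front): payoffs 9, 7, 6 → best response L.
Column against (Bottom, Back): payoffs 1, 0, 5 → best response R.
Matrix against (Top, L): payoffs 12, 1 → best response Front.
Matrix against (Top, M): payoffs 12, 0 → best response Front.
Matrix against (Top, R): payoffs 6, 0 → best response Front.
Matrix against (Bottom, L): payoffs 4, 8 → best response Back.
Matrix against (Bottom, M): payoffs 8, 11 → best response Back.
Matrix against (Bottom, R): payoffs 5, 8 → best response Back.
Mutual best responses: (Bottom, R, Back).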